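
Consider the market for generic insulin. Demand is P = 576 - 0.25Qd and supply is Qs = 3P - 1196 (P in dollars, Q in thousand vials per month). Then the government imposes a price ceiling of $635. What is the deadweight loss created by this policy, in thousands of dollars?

Rearranging demand gives Qd = 2304 - 4P. Without the control the market clears where 2304 - 4P = 3P - 1196, i.e. P* = 500 and Q* = 304.
Since 635 is above P* = 500, the ceiling does not bind and the free-market outcome prevails.
Since the control does not bind, no trades are prevented and deadweight loss is zero.

0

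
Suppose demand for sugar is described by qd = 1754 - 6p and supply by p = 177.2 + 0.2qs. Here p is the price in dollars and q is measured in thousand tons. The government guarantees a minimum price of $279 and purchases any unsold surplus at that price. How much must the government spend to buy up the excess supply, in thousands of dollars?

Rearranging supply gives qs = 5p - 886. Setting quantity demanded equal to quantity supplied, 1754 - 6p = 5p - 886, gives p* = 240 and q* = 314.
Since 279 > 240, the floor is binding.
At p = 279: qd = 1754 - 6·279 = 80 and qs = 5·279 - 886 = 509.
Surplus = qs - qd = 429.
Government expenditure = surplus × support price = 429 × 279 = 119691.

119691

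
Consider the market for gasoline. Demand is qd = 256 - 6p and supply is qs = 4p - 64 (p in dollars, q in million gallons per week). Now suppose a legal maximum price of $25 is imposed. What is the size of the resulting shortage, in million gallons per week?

Without the control the market clears where 256 - 6p = 4p - 64, i.e. p* = 32 and q* = 64.
Since 25 < 32, the ceiling is binding.
At p = 25: qd = 256 - 6·25 = 106 and qs = 4·25 - 64 = 36.
Shortage = qd - qs = 106 - 36 = 70.

70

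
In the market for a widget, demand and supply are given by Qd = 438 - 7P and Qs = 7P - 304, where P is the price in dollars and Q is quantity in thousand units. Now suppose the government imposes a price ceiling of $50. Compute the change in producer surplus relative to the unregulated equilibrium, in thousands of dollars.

Equilibrium: 438 - 7P = 7P - 304, so 742 = 14P and P* = 53, Q* = 67.
Since 50 < 53, the ceiling is binding.
At P = 50: Qd = 438 - 7·50 = 88 and Qs = 7·50 - 304 = 46.
Producer surplus without the control is ½ · (53 - 304/7) · 67 = 4489/14.
With the ceiling, producers sell 46 units at 50, so PS = ½ · (50 - 304/7) · 46 = 1058/7.
Change in producer surplus = 1058/7 - 4489/14 = -169.5.

-169.5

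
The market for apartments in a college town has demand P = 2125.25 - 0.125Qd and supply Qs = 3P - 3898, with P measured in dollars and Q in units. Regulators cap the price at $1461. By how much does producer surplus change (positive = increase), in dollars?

Rearranging demand gives Qd = 17002 - 8P. In a free market, 17002 - 8P = 3P - 3898 gives the equilibrium P* = 1900, Q* = 1802.
The ceiling of 1461 is below the equilibrium price 1900, so it binds.
At P = 1461: Qd = 17002 - 8·1461 = 5314 and Qs = 3·1461 - 3898 = 485.
Producer surplus without the control is ½ · (1900 - 3898/3) · 1802 = 1623602/3.
With the ceiling, producers sell 485 units at 1461, so PS = ½ · (1461 - 3898/3) · 485 = 235225/6.
Change in producer surplus = 235225/6 - 1623602/3 = -501996.5.

-501996.5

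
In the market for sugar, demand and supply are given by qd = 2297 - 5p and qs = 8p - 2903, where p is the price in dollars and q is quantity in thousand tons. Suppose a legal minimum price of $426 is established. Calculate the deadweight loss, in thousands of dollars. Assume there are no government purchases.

Setting quantity demanded equal to quantity supplied, 2297 - 5p = 8p - 2903, gives p* = 400 and q* = 297.
Since 426 > 400, the floor is binding.
At p = 426: qd = 2297 - 5·426 = 167 and qs = 8·426 - 2903 = 505.
Quantity traded falls to 167. At q = 167 the demand price is (2297 - 167)/5 = 426 and the supply price is (2903 + 167)/8 = 383.75.
Deadweight loss = ½ · (426 - 383.75) · (297 - 167) = ½ · 42.25 · 130 = 2746.25.

2746.25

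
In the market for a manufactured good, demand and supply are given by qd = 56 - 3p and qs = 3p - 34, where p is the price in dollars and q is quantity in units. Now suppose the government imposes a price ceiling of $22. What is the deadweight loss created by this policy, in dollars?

0

Setting quantity demanded equal to quantity supplied, 56 - 3p = 3p - 34, gives p* = 15 and q* = 11.
The ceiling of 22 is above the equilibrium price 15, so it is not binding; the market clears at p* = 15, q* = 11.
Since the control does not bind, no trades are prevented and deadweight loss is zero.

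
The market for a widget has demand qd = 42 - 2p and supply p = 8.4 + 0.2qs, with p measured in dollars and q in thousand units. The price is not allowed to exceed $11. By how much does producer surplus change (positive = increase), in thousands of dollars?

Rearranging supply gives qs = 5p - 42. Equilibrium: 42 - 2p = 5p - 42, so 84 = 7p and p* = 12, q* = 18.
The ceiling of 11 is below the equilibrium price 12, so it binds.
At p = 11: qd = 42 - 2·11 = 20 and qs = 5·11 - 42 = 13.
Producer surplus without the control is ½ · (12 - 8.4) · 18 = 32.4.
With the ceiling, producers sell 13 units at 11, so PS = ½ · (11 - 8.4) · 13 = 16.9.
Change in producer surplus = 16.9 - 32.4 = -15.5.

-15.5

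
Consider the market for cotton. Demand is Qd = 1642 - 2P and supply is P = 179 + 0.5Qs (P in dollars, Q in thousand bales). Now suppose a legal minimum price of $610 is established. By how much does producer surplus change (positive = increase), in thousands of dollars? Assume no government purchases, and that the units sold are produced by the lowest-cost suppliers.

34320

Rearranging supply gives Qs = 2P - 358. In a free market, 1642 - 2P = 2P - 358 gives the equilibrium P* = 500, Q* = 642.
The floor of 610 is above the equilibrium price 500, so it binds.
At P = 610: Qd = 1642 - 2·610 = 422 and Qs = 2·610 - 358 = 862.
Producer surplus without the control is ½ · (500 - 179) · 642 = 103041.
With the floor, 422 units are sold at 610. The supply price at Q = 422 is 390, so PS = ½ · [(610 - 179) + (610 - 390)] · 422 = 137361.
Change in producer surplus = 137361 - 103041 = 34320.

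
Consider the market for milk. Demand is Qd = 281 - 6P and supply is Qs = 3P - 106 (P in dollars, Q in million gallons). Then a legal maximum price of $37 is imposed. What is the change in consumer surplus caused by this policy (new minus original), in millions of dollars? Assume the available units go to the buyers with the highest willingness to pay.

In a free market, 281 - 6P = 3P - 106 gives the equilibrium P* = 43, Q* = 23.
Because the ceiling (37) lies below the market-clearing price, it is binding.
At P = 37: Qd = 281 - 6·37 = 59 and Qs = 3·37 - 106 = 5.
Consumer surplus without the control is ½ · (281/6 - 43) · 23 = 529/12.
With the ceiling, 5 units are sold at 37 (assume they go to the highest-value buyers). The demand price at Q = 5 is 46, so CS = ½ · [(281/6 - 37) + (46 - 37)] · 5 = 565/12.
Change in consumer surplus = 565/12 - 529/12 = 3.

3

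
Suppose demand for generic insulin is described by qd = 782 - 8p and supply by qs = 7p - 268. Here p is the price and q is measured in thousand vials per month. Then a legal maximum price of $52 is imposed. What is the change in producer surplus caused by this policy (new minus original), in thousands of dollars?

-2862

Equilibrium: 782 - 8p = 7p - 268, so 1050 = 15p and p* = 70, q* = 222.
The ceiling of 52 is below the equilibrium price 70, so it binds.
At p = 52: qd = 782 - 8·52 = 366 and qs = 7·52 - 268 = 96.
Producer surplus without the control is ½ · (70 - 268/7) · 222 = 24642/7.
With the ceiling, producers sell 96 units at 52, so PS = ½ · (52 - 268/7) · 96 = 4608/7.
Change in producer surplus = 4608/7 - 24642/7 = -2862.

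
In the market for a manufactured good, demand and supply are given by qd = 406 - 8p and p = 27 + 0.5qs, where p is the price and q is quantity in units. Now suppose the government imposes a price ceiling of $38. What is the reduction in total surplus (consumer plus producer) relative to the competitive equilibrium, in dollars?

80

Rearranging supply gives qs = 2p - 54. Setting quantity demanded equal to quantity supplied, 406 - 8p = 2p - 54, gives p* = 46 and q* = 38.
Because the ceiling (38) lies below the market-clearing price, it is binding.
At p = 38: qd = 406 - 8·38 = 102 and qs = 2·38 - 54 = 22.
Quantity traded falls to 22. At q = 22 the demand price is (406 - 22)/8 = 48 and the supply price is (54 + 22)/2 = 38.
Deadweight loss = ½ · (48 - 38) · (38 - 22) = ½ · 10 · 16 = 80.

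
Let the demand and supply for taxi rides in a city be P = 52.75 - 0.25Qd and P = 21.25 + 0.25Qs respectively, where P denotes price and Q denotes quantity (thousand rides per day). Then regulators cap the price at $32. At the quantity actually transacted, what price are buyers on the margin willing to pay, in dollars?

Rearranging demand gives Qd = 211 - 4P; rearranging supply gives Qs = 4P - 85. Setting quantity demanded equal to quantity supplied, 211 - 4P = 4P - 85, gives P* = 37 and Q* = 63.
The ceiling of 32 is below the equilibrium price 37, so it binds.
At P = 32: Qd = 211 - 4·32 = 83 and Qs = 4·32 - 85 = 43.
Only 43 units reach the market. On the demand curve, the marginal buyer's willingness to pay at Q = 43 is (211 - 43)/4 = 42.

42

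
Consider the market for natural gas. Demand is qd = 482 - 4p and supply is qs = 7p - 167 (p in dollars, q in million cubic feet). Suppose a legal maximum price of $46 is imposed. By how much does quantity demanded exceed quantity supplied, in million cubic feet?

143

In a free market, 482 - 4p = 7p - 167 gives the equilibrium p* = 59, q* = 246.
Since 46 < 59, the ceiling is binding.
At p = 46: qd = 482 - 4·46 = 298 and qs = 7·46 - 167 = 155.
Shortage = qd - qs = 298 - 155 = 143.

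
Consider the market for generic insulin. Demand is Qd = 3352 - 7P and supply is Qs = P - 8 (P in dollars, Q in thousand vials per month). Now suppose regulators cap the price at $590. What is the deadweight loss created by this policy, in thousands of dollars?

0

Without the control the market clears where 3352 - 7P = P - 8, i.e. P* = 420 and Q* = 412.
Since 590 is above P* = 420, the ceiling does not bind and the free-market outcome prevails.
Since the control does not bind, no trades are prevented and deadweight loss is zero.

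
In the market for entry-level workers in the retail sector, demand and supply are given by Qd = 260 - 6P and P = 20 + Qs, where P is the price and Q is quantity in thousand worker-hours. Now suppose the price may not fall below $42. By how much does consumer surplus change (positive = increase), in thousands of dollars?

Rearranging supply gives Qs = P - 20. Setting quantity demanded equal to quantity supplied, 260 - 6P = P - 20, gives P* = 40 and Q* = 20.
Since 42 > 40, the floor is binding.
At P = 42: Qd = 260 - 6·42 = 8 and Qs = 42 - 20 = 22.
Consumer surplus without the control is ½ · (130/3 - 40) · 20 = 100/3.
With the floor, consumers buy 8 units at 42, so CS = ½ · (130/3 - 42) · 8 = 16/3.
Change in consumer surplus = 16/3 - 100/3 = -28.

-28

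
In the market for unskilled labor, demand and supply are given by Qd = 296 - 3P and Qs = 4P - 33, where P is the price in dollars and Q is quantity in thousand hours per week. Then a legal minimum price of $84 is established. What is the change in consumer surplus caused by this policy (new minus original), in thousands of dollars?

-3681.5

Equilibrium: 296 - 3P = 4P - 33, so 329 = 7P and P* = 47, Q* = 155.
The floor of 84 is above the equilibrium price 47, so it binds.
At P = 84: Qd = 296 - 3·84 = 44 and Qs = 4·84 - 33 = 303.
Consumer surplus without the control is ½ · (296/3 - 47) · 155 = 24025/6.
With the floor, consumers buy 44 units at 84, so CS = ½ · (296/3 - 84) · 44 = 968/3.
Change in consumer surplus = 968/3 - 24025/6 = -3681.5.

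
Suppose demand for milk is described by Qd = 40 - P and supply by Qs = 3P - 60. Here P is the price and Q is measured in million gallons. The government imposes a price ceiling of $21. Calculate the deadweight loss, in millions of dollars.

96

Setting quantity demanded equal to quantity supplied, 40 - P = 3P - 60, gives P* = 25 and Q* = 15.
The ceiling of 21 is below the equilibrium price 25, so it binds.
At P = 21: Qd = 40 - 21 = 19 and Qs = 3·21 - 60 = 3.
Quantity traded falls to 3. At Q = 3 the demand price is 40 - 3 = 37 and the supply price is (60 + 3)/3 = 21.
Deadweight loss = ½ · (37 - 21) · (15 - 3) = ½ · 16 · 12 = 96.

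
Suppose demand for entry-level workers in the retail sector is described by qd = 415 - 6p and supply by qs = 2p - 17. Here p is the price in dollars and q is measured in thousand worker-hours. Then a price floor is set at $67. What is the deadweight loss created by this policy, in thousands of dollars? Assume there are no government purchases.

Equilibrium: 415 - 6p = 2p - 17, so 432 = 8p and p* = 54, q* = 91.
The floor of 67 is above the equilibrium price 54, so it binds.
At p = 67: qd = 415 - 6·67 = 13 and qs = 2·67 - 17 = 117.
Quantity traded falls to 13. At q = 13 the demand price is (415 - 13)/6 = 67 and the supply price is (17 + 13)/2 = 15.
Deadweight loss = ½ · (67 - 15) · (91 - 13) = ½ · 52 · 78 = 2028.

2028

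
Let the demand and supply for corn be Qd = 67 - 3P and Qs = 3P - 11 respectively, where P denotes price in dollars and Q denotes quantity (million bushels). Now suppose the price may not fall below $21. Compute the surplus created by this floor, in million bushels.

48

Setting quantity demanded equal to quantity supplied, 67 - 3P = 3P - 11, gives P* = 13 and Q* = 28.
Since 21 > 13, the floor is binding.
At P = 21: Qd = 67 - 3·21 = 4 and Qs = 3·21 - 11 = 52.
Surplus = Qs - Qd = 52 - 4 = 48.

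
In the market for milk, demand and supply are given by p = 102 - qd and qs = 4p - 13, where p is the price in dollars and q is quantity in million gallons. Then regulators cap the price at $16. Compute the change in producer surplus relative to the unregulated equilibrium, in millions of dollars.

-455

Rearranging demand gives qd = 102 - p. Setting quantity demanded equal to quantity supplied, 102 - p = 4p - 13, gives p* = 23 and q* = 79.
Since 16 < 23, the ceiling is binding.
At p = 16: qd = 102 - 16 = 86 and qs = 4·16 - 13 = 51.
Producer surplus without the control is ½ · (23 - 3.25) · 79 = 780.125.
With the ceiling, producers sell 51 units at 16, so PS = ½ · (16 - 3.25) · 51 = 325.125.
Change in producer surplus = 325.125 - 780.125 = -455.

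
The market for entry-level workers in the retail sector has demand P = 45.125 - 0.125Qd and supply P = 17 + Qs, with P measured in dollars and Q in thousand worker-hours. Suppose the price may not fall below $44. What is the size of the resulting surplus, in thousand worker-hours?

Rearranging demand gives Qd = 361 - 8P; rearranging supply gives Qs = P - 17. Without the control the market clears where 361 - 8P = P - 17, i.e. P* = 42 and Q* = 25.
Because the floor (44) lies above the market-clearing price, it is binding.
At P = 44: Qd = 361 - 8·44 = 9 and Qs = 44 - 17 = 27.
Surplus = Qs - Qd = 27 - 9 = 18.

18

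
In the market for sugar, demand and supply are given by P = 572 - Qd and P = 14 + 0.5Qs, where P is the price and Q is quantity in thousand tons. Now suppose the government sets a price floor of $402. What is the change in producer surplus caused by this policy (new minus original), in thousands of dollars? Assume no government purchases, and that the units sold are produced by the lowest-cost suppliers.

Rearranging demand gives Qd = 572 - P; rearranging supply gives Qs = 2P - 28. In a free market, 572 - P = 2P - 28 gives the equilibrium P* = 200, Q* = 372.
Since 402 > 200, the floor is binding.
At P = 402: Qd = 572 - 402 = 170 and Qs = 2·402 - 28 = 776.
Producer surplus without the control is ½ · (200 - 14) · 372 = 34596.
With the floor, 170 units are sold at 402. The supply price at Q = 170 is 99, so PS = ½ · [(402 - 14) + (402 - 99)] · 170 = 58735.
Change in producer surplus = 58735 - 34596 = 24139.

24139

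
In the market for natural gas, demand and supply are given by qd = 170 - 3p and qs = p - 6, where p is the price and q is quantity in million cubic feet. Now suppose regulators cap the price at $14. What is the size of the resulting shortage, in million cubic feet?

120

Setting quantity demanded equal to quantity supplied, 170 - 3p = p - 6, gives p* = 44 and q* = 38.
Since 14 < 44, the ceiling is binding.
At p = 14: qd = 170 - 3·14 = 128 and qs = 14 - 6 = 8.
Shortage = qd - qs = 128 - 8 = 120.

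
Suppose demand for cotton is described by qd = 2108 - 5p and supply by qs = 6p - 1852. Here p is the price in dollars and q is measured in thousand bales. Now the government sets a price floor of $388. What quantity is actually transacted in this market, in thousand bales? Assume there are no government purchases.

In a free market, 2108 - 5p = 6p - 1852 gives the equilibrium p* = 360, q* = 308.
The floor of 388 is above the equilibrium price 360, so it binds.
At p = 388: qd = 2108 - 5·388 = 168 and qs = 6·388 - 1852 = 476.
The quantity actually transacted is the short side, demand: 168.

168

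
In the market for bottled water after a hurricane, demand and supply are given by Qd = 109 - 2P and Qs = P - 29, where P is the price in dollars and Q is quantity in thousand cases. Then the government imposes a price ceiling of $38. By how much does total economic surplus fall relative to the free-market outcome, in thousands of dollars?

Setting quantity demanded equal to quantity supplied, 109 - 2P = P - 29, gives P* = 46 and Q* = 17.
Because the ceiling (38) lies below the market-clearing price, it is binding.
At P = 38: Qd = 109 - 2·38 = 33 and Qs = 38 - 29 = 9.
Quantity traded falls to 9. At Q = 9 the demand price is (109 - 9)/2 = 50 and the supply price is 29 + 9 = 38.
Deadweight loss = ½ · (50 - 38) · (17 - 9) = ½ · 12 · 8 = 48.

48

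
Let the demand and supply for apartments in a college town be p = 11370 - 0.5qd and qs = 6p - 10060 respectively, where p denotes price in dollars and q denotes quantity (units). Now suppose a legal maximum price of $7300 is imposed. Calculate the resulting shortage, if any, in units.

Rearranging demand gives qd = 22740 - 2p. Without the control the market clears where 22740 - 2p = 6p - 10060, i.e. p* = 4100 and q* = 14540.
The ceiling of 7300 is above the equilibrium price 4100, so it is not binding; the market clears at p* = 4100, q* = 14540.
Since the control does not bind, there is no shortage.

0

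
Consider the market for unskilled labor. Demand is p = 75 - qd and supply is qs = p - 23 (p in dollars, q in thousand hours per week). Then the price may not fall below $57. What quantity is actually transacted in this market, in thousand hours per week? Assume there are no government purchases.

18

Rearranging demand gives qd = 75 - p. Setting quantity demanded equal to quantity supplied, 75 - p = p - 23, gives p* = 49 and q* = 26.
Since 57 > 49, the floor is binding.
At p = 57: qd = 75 - 57 = 18 and qs = 57 - 23 = 34.
The quantity actually transacted is the short side, demand: 18.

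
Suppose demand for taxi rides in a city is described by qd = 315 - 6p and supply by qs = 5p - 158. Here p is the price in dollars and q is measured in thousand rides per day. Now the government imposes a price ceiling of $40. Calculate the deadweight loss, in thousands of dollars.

41.25

Without the control the market clears where 315 - 6p = 5p - 158, i.e. p* = 43 and q* = 57.
Since 40 < 43, the ceiling is binding.
At p = 40: qd = 315 - 6·40 = 75 and qs = 5·40 - 158 = 42.
Quantity traded falls to 42. At q = 42 the demand price is (315 - 42)/6 = 45.5 and the supply price is (158 + 42)/5 = 40.
Deadweight loss = ½ · (45.5 - 40) · (57 - 42) = ½ · 5.5 · 15 = 41.25.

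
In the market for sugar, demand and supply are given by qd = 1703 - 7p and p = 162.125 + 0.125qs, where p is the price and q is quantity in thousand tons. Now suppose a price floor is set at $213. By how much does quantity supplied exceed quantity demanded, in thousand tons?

Rearranging supply gives qs = 8p - 1297. In a free market, 1703 - 7p = 8p - 1297 gives the equilibrium p* = 200, q* = 303.
Because the floor (213) lies above the market-clearing price, it is binding.
At p = 213: qd = 1703 - 7·213 = 212 and qs = 8·213 - 1297 = 407.
Surplus = qs - qd = 407 - 212 = 195.

195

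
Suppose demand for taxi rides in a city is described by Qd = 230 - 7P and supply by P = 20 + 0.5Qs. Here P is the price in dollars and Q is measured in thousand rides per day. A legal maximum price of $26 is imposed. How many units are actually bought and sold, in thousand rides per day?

12

Rearranging supply gives Qs = 2P - 40. Setting quantity demanded equal to quantity supplied, 230 - 7P = 2P - 40, gives P* = 30 and Q* = 20.
Because the ceiling (26) lies below the market-clearing price, it is binding.
At P = 26: Qd = 230 - 7·26 = 48 and Qs = 2·26 - 40 = 12.
The quantity actually transacted is the short side, supply: 12.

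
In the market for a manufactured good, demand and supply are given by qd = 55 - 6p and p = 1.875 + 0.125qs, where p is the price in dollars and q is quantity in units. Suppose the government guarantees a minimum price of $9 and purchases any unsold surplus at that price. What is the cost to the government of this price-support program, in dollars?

504

Rearranging supply gives qs = 8p - 15. In a free market, 55 - 6p = 8p - 15 gives the equilibrium p* = 5, q* = 25.
Since 9 > 5, the floor is binding.
At p = 9: qd = 55 - 6·9 = 1 and qs = 8·9 - 15 = 57.
Surplus = qs - qd = 56.
Government expenditure = surplus × support price = 56 × 9 = 504.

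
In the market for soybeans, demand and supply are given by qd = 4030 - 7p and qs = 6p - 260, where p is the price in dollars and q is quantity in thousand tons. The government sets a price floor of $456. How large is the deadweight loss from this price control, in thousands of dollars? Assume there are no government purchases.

Without the control the market clears where 4030 - 7p = 6p - 260, i.e. p* = 330 and q* = 1720.
The floor of 456 is above the equilibrium price 330, so it binds.
At p = 456: qd = 4030 - 7·456 = 838 and qs = 6·456 - 260 = 2476.
Quantity traded falls to 838. At q = 838 the demand price is (4030 - 838)/7 = 456 and the supply price is (260 + 838)/6 = 183.
Deadweight loss = ½ · (456 - 183) · (1720 - 838) = ½ · 273 · 882 = 120393.

120393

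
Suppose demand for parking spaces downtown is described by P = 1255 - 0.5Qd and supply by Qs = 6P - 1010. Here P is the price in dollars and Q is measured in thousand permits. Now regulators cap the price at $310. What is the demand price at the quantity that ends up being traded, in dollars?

Rearranging demand gives Qd = 2510 - 2P. Equilibrium: 2510 - 2P = 6P - 1010, so 3520 = 8P and P* = 440, Q* = 1630.
Because the ceiling (310) lies below the market-clearing price, it is binding.
At P = 310: Qd = 2510 - 2·310 = 1890 and Qs = 6·310 - 1010 = 850.
Only 850 units reach the market. On the demand curve, the marginal buyer's willingness to pay at Q = 850 is (2510 - 850)/2 = 830.

830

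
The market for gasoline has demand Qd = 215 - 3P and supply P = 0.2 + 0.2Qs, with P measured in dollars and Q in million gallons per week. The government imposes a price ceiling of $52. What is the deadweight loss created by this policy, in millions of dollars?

0

Rearranging supply gives Qs = 5P - 1. Without the control the market clears where 215 - 3P = 5P - 1, i.e. P* = 27 and Q* = 134.
The ceiling of 52 is above the equilibrium price 27, so it is not binding; the market clears at P* = 27, Q* = 134.
Since the control does not bind, no trades are prevented and deadweight loss is zero.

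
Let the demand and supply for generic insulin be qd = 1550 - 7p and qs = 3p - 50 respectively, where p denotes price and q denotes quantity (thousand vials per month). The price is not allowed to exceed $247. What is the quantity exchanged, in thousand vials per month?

430

In a free market, 1550 - 7p = 3p - 50 gives the equilibrium p* = 160, q* = 430.
The ceiling of 247 is above the equilibrium price 160, so it is not binding; the market clears at p* = 160, q* = 430.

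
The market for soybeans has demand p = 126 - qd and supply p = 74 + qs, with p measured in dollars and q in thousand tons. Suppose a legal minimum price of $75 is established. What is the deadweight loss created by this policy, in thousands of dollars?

0

Rearranging demand gives qd = 126 - p; rearranging supply gives qs = p - 74. Equilibrium: 126 - p = p - 74, so 200 = 2p and p* = 100, q* = 26.
Since 75 is below p* = 100, the floor does not bind and the free-market outcome prevails.
Since the control does not bind, no trades are prevented and deadweight loss is zero.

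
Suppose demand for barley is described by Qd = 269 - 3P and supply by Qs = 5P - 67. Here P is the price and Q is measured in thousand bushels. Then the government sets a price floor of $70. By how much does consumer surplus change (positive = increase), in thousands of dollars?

-2828

Setting quantity demanded equal to quantity supplied, 269 - 3P = 5P - 67, gives P* = 42 and Q* = 143.
The floor of 70 is above the equilibrium price 42, so it binds.
At P = 70: Qd = 269 - 3·70 = 59 and Qs = 5·70 - 67 = 283.
Consumer surplus without the control is ½ · (269/3 - 42) · 143 = 20449/6.
With the floor, consumers buy 59 units at 70, so CS = ½ · (269/3 - 70) · 59 = 3481/6.
Change in consumer surplus = 3481/6 - 20449/6 = -2828.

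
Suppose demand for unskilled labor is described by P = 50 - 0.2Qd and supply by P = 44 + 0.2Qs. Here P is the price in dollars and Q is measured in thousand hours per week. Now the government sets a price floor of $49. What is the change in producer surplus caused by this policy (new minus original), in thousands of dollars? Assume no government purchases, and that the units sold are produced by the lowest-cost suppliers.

0

Rearranging demand gives Qd = 250 - 5P; rearranging supply gives Qs = 5P - 220. Without the control the market clears where 250 - 5P = 5P - 220, i.e. P* = 47 and Q* = 15.
The floor of 49 is above the equilibrium price 47, so it binds.
At P = 49: Qd = 250 - 5·49 = 5 and Qs = 5·49 - 220 = 25.
Producer surplus without the control is ½ · (47 - 44) · 15 = 22.5.
With the floor, 5 units are sold at 49. The supply price at Q = 5 is 45, so PS = ½ · [(49 - 44) + (49 - 45)] · 5 = 22.5.
Change in producer surplus = 22.5 - 22.5 = 0.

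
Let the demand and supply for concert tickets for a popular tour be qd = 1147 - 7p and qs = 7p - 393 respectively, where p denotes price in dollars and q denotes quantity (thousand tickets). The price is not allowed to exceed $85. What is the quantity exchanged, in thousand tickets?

202

Without the control the market clears where 1147 - 7p = 7p - 393, i.e. p* = 110 and q* = 377.
The ceiling of 85 is below the equilibrium price 110, so it binds.
At p = 85: qd = 1147 - 7·85 = 552 and qs = 7·85 - 393 = 202.
The quantity actually transacted is the short side, supply: 202.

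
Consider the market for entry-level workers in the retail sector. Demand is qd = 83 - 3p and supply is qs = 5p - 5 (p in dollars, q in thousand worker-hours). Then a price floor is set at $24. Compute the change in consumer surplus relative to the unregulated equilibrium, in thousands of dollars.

In a free market, 83 - 3p = 5p - 5 gives the equilibrium p* = 11, q* = 50.
Since 24 > 11, the floor is binding.
At p = 24: qd = 83 - 3·24 = 11 and qs = 5·24 - 5 = 115.
Consumer surplus without the control is ½ · (83/3 - 11) · 50 = 1250/3.
With the floor, consumers buy 11 units at 24, so CS = ½ · (83/3 - 24) · 11 = 121/6.
Change in consumer surplus = 121/6 - 1250/3 = -396.5.

-396.5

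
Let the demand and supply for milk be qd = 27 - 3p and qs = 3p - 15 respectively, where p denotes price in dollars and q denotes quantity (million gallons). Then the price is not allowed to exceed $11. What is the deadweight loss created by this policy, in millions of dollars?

Equilibrium: 27 - 3p = 3p - 15, so 42 = 6p and p* = 7, q* = 6.
The ceiling of 11 is above the equilibrium price 7, so it is not binding; the market clears at p* = 7, q* = 6.
Since the control does not bind, no trades are prevented and deadweight loss is zero.

0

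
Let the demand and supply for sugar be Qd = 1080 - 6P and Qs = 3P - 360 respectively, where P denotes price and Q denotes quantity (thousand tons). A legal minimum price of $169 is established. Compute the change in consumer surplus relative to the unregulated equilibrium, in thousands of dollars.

In a free market, 1080 - 6P = 3P - 360 gives the equilibrium P* = 160, Q* = 120.
Because the floor (169) lies above the market-clearing price, it is binding.
At P = 169: Qd = 1080 - 6·169 = 66 and Qs = 3·169 - 360 = 147.
Consumer surplus without the control is ½ · (180 - 160) · 120 = 1200.
With the floor, consumers buy 66 units at 169, so CS = ½ · (180 - 169) · 66 = 363.
Change in consumer surplus = 363 - 1200 = -837.

-837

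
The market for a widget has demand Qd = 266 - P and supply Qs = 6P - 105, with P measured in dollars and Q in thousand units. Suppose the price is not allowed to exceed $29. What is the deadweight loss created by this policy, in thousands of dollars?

12096

Without the control the market clears where 266 - P = 6P - 105, i.e. P* = 53 and Q* = 213.
Since 29 < 53, the ceiling is binding.
At P = 29: Qd = 266 - 29 = 237 and Qs = 6·29 - 105 = 69.
Quantity traded falls to 69. At Q = 69 the demand price is 266 - 69 = 197 and the supply price is (105 + 69)/6 = 29.
Deadweight loss = ½ · (197 - 29) · (213 - 69) = ½ · 168 · 144 = 12096.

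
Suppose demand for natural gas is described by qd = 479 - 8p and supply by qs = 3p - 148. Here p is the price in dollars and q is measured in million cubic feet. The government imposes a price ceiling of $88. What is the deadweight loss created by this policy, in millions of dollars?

Without the control the market clears where 479 - 8p = 3p - 148, i.e. p* = 57 and q* = 23.
Since 88 is above p* = 57, the ceiling does not bind and the free-market outcome prevails.
Since the control does not bind, no trades are prevented and deadweight loss is zero.

0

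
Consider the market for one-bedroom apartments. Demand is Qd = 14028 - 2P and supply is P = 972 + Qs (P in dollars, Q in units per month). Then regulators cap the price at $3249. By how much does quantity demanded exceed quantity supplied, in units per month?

Rearranging supply gives Qs = P - 972. Without the control the market clears where 14028 - 2P = P - 972, i.e. P* = 5000 and Q* = 4028.
Since 3249 < 5000, the ceiling is binding.
At P = 3249: Qd = 14028 - 2·3249 = 7530 and Qs = 3249 - 972 = 2277.
Shortage = Qd - Qs = 7530 - 2277 = 5253.

5253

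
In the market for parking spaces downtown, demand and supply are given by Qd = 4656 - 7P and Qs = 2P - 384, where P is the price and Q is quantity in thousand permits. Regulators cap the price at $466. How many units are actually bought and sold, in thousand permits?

548

Without the control the market clears where 4656 - 7P = 2P - 384, i.e. P* = 560 and Q* = 736.
Since 466 < 560, the ceiling is binding.
At P = 466: Qd = 4656 - 7·466 = 1394 and Qs = 2·466 - 384 = 548.
The quantity actually transacted is the short side, supply: 548.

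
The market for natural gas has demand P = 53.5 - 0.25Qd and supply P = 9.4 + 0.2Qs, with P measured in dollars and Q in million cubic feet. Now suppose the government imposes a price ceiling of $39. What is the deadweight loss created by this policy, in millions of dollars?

0

Rearranging demand gives Qd = 214 - 4P; rearranging supply gives Qs = 5P - 47. Setting quantity demanded equal to quantity supplied, 214 - 4P = 5P - 47, gives P* = 29 and Q* = 98.
The ceiling of 39 is above the equilibrium price 29, so it is not binding; the market clears at P* = 29, Q* = 98.
Since the control does not bind, no trades are prevented and deadweight loss is zero.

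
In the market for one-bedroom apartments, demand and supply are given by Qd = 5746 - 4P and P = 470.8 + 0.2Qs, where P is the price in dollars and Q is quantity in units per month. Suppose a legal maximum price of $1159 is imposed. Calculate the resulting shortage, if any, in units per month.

0

Rearranging supply gives Qs = 5P - 2354. Without the control the market clears where 5746 - 4P = 5P - 2354, i.e. P* = 900 and Q* = 2146.
Since 1159 is above P* = 900, the ceiling does not bind and the free-market outcome prevails.
Since the control does not bind, there is no shortage.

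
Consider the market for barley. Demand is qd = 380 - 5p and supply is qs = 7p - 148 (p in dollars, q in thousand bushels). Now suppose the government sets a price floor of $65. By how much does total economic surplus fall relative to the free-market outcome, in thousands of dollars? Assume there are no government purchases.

Setting quantity demanded equal to quantity supplied, 380 - 5p = 7p - 148, gives p* = 44 and q* = 160.
Since 65 > 44, the floor is binding.
At p = 65: qd = 380 - 5·65 = 55 and qs = 7·65 - 148 = 307.
Quantity traded falls to 55. At q = 55 the demand price is (380 - 55)/5 = 65 and the supply price is (148 + 55)/7 = 29.
Deadweight loss = ½ · (65 - 29) · (160 - 55) = ½ · 36 · 105 = 1890.

1890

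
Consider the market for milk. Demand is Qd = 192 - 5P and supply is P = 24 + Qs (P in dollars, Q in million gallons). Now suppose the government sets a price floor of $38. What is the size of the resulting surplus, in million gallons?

Rearranging supply gives Qs = P - 24. Setting quantity demanded equal to quantity supplied, 192 - 5P = P - 24, gives P* = 36 and Q* = 12.
Because the floor (38) lies above the market-clearing price, it is binding.
At P = 38: Qd = 192 - 5·38 = 2 and Qs = 38 - 24 = 14.
Surplus = Qs - Qd = 14 - 2 = 12.

12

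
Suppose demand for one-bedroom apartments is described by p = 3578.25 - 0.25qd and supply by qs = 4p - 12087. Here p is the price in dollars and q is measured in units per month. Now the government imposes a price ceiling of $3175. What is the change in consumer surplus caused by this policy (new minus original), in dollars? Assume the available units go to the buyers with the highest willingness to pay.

45375

Rearranging demand gives qd = 14313 - 4p. In a free market, 14313 - 4p = 4p - 12087 gives the equilibrium p* = 3300, q* = 1113.
Because the ceiling (3175) lies below the market-clearing price, it is binding.
At p = 3175: qd = 14313 - 4·3175 = 1613 and qs = 4·3175 - 12087 = 613.
Consumer surplus without the control is ½ · (3578.25 - 3300) · 1113 = 154846.125.
With the ceiling, 613 units are sold at 3175 (assume they go to the highest-value buyers). The demand price at q = 613 is 3425, so CS = ½ · [(3578.25 - 3175) + (3425 - 3175)] · 613 = 200221.125.
Change in consumer surplus = 200221.125 - 154846.125 = 45375.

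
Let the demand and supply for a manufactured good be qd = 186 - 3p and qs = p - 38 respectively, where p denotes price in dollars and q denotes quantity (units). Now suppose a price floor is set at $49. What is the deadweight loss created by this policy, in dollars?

0

Equilibrium: 186 - 3p = p - 38, so 224 = 4p and p* = 56, q* = 18.
The floor of 49 is below the equilibrium price 56, so it is not binding; the market clears at p* = 56, q* = 18.
Since the control does not bind, no trades are prevented and deadweight loss is zero.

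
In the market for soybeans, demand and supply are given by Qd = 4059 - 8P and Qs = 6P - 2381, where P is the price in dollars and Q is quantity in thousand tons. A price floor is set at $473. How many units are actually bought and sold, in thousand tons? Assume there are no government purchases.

275

Setting quantity demanded equal to quantity supplied, 4059 - 8P = 6P - 2381, gives P* = 460 and Q* = 379.
Because the floor (473) lies above the market-clearing price, it is binding.
At P = 473: Qd = 4059 - 8·473 = 275 and Qs = 6·473 - 2381 = 457.
The quantity actually transacted is the short side, demand: 275.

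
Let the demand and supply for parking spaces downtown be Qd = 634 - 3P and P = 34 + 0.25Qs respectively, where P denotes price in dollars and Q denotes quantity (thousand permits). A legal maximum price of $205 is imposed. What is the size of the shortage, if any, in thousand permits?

0

Rearranging supply gives Qs = 4P - 136. In a free market, 634 - 3P = 4P - 136 gives the equilibrium P* = 110, Q* = 304.
Since 205 is above P* = 110, the ceiling does not bind and the free-market outcome prevails.
Since the control does not bind, there is no shortage.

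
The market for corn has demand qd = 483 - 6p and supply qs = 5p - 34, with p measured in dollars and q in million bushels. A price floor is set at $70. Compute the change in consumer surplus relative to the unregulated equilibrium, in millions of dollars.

Without the control the market clears where 483 - 6p = 5p - 34, i.e. p* = 47 and q* = 201.
Since 70 > 47, the floor is binding.
At p = 70: qd = 483 - 6·70 = 63 and qs = 5·70 - 34 = 316.
Consumer surplus without the control is ½ · (80.5 - 47) · 201 = 3366.75.
With the floor, consumers buy 63 units at 70, so CS = ½ · (80.5 - 70) · 63 = 330.75.
Change in consumer surplus = 330.75 - 3366.75 = -3036.

-3036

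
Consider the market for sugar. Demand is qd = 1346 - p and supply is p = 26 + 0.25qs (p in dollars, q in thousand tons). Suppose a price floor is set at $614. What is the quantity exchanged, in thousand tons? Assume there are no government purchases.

Rearranging supply gives qs = 4p - 104. Setting quantity demanded equal to quantity supplied, 1346 - p = 4p - 104, gives p* = 290 and q* = 1056.
Since 614 > 290, the floor is binding.
At p = 614: qd = 1346 - 614 = 732 and qs = 4·614 - 104 = 2352.
The quantity actually transacted is the short side, demand: 732.

732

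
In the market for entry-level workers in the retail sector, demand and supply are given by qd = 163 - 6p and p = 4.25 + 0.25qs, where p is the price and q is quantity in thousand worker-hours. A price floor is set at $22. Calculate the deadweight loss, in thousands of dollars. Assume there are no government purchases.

Rearranging supply gives qs = 4p - 17. Equilibrium: 163 - 6p = 4p - 17, so 180 = 10p and p* = 18, q* = 55.
Because the floor (22) lies above the market-clearing price, it is binding.
At p = 22: qd = 163 - 6·22 = 31 and qs = 4·22 - 17 = 71.
Quantity traded falls to 31. At q = 31 the demand price is (163 - 31)/6 = 22 and the supply price is (17 + 31)/4 = 12.
Deadweight loss = ½ · (22 - 12) · (55 - 31) = ½ · 10 · 24 = 120.

120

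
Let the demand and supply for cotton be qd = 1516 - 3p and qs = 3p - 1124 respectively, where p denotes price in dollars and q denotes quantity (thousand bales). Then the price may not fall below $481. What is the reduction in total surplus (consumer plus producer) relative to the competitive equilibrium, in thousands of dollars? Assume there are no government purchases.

5043

Equilibrium: 1516 - 3p = 3p - 1124, so 2640 = 6p and p* = 440, q* = 196.
Since 481 > 440, the floor is binding.
At p = 481: qd = 1516 - 3·481 = 73 and qs = 3·481 - 1124 = 319.
Quantity traded falls to 73. At q = 73 the demand price is (1516 - 73)/3 = 481 and the supply price is (1124 + 73)/3 = 399.
Deadweight loss = ½ · (481 - 399) · (196 - 73) = ½ · 82 · 123 = 5043.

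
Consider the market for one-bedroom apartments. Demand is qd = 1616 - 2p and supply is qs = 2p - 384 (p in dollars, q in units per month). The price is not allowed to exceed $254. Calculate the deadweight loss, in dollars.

121032

Setting quantity demanded equal to quantity supplied, 1616 - 2p = 2p - 384, gives p* = 500 and q* = 616.
Because the ceiling (254) lies below the market-clearing price, it is binding.
At p = 254: qd = 1616 - 2·254 = 1108 and qs = 2·254 - 384 = 124.
Quantity traded falls to 124. At q = 124 the demand price is (1616 - 124)/2 = 746 and the supply price is (384 + 124)/2 = 254.
Deadweight loss = ½ · (746 - 254) · (616 - 124) = ½ · 492 · 492 = 121032.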